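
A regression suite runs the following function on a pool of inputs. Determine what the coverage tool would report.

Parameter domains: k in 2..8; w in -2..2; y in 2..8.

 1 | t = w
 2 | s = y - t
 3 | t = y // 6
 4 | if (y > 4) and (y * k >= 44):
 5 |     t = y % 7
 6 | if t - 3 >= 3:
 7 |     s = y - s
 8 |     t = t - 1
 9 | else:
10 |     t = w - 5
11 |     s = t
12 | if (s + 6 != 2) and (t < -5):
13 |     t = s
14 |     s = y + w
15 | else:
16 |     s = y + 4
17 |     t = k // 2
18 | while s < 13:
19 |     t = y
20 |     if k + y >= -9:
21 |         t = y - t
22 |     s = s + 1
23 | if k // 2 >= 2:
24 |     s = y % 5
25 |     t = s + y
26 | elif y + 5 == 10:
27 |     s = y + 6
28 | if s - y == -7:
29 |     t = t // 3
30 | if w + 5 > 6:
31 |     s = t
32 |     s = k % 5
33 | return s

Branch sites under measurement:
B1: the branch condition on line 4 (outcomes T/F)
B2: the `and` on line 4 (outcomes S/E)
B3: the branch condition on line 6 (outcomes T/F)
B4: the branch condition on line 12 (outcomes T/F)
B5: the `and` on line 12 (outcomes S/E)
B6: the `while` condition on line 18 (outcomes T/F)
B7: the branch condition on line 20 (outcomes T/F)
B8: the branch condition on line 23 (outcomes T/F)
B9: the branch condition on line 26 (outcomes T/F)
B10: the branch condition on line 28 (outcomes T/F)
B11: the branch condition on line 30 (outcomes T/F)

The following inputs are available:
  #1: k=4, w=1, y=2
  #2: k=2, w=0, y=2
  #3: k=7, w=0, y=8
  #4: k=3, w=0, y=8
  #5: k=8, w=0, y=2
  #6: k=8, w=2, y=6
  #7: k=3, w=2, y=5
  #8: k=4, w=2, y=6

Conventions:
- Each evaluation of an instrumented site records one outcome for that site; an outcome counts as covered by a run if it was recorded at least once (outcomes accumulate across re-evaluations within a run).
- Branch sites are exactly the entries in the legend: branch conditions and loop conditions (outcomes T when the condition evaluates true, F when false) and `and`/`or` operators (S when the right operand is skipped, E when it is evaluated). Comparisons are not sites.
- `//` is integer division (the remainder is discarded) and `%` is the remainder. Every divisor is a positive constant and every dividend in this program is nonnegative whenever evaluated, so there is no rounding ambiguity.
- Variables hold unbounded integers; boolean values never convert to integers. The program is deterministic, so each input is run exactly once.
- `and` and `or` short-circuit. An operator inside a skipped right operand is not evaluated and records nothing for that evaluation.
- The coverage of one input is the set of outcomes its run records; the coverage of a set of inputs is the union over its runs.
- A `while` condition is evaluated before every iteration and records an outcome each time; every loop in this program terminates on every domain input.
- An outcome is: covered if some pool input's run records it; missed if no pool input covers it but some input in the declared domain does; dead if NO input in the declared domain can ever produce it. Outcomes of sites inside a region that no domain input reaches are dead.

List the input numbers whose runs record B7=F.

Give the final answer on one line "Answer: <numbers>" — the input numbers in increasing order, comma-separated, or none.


input #1 (k=4, w=1, y=2): misses B7=F
input #2 (k=2, w=0, y=2): misses B7=F
input #3 (k=7, w=0, y=8): misses B7=F
input #4 (k=3, w=0, y=8): misses B7=F
input #5 (k=8, w=0, y=2): misses B7=F
input #6 (k=8, w=2, y=6): misses B7=F
input #7 (k=3, w=2, y=5): misses B7=F
input #8 (k=4, w=2, y=6): misses B7=F
Answer: none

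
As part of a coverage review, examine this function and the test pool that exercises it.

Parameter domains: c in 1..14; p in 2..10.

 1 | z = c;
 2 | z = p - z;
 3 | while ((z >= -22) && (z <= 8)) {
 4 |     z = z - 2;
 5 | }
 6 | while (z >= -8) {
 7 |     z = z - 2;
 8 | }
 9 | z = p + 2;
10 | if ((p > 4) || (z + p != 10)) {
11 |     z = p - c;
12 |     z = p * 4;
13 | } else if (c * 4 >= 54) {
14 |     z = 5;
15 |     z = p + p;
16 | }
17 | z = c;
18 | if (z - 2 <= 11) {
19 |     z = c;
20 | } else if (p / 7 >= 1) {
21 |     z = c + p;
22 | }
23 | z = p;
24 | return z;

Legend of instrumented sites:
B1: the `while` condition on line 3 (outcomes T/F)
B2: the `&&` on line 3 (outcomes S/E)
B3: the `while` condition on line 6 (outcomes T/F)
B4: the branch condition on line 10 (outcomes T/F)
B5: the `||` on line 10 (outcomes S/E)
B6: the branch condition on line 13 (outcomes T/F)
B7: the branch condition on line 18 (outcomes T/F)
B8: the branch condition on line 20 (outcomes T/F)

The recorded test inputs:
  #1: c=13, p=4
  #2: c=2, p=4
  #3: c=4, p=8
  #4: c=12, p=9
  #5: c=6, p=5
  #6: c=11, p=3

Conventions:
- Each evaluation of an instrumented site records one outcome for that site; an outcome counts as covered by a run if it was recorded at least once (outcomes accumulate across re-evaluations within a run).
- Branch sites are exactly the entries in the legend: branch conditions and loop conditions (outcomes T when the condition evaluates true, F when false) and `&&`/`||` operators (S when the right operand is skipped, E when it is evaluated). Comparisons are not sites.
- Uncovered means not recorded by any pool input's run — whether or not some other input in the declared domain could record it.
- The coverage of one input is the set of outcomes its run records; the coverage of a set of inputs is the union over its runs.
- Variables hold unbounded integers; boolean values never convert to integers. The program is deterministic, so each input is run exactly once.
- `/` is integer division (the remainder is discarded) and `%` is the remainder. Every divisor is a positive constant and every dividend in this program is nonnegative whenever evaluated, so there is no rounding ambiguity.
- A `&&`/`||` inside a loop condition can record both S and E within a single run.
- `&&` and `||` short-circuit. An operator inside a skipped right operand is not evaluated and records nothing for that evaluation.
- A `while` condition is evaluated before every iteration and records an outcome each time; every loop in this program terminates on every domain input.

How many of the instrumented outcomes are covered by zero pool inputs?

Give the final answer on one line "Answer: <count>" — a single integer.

input #1, c=13, p=4: outcomes B1=T, B1=F, B2=S, B2=E, B3=F, B4=F, B5=E, B6=F, B7=T
input #2, c=2, p=4: outcomes B1=T, B1=F, B2=S, B2=E, B3=F, B4=F, B5=E, B6=F, B7=T
input #3, c=4, p=8: outcomes B1=T, B1=F, B2=S, B2=E, B3=F, B4=T, B5=S, B7=T
input #4, c=12, p=9: outcomes B1=T, B1=F, B2=S, B2=E, B3=F, B4=T, B5=S, B7=T
input #5, c=6, p=5: outcomes B1=T, B1=F, B2=S, B2=E, B3=F, B4=T, B5=S, B7=T
input #6, c=11, p=3: outcomes B1=T, B1=F, B2=S, B2=E, B3=F, B4=T, B5=E, B7=T
union over the pool: B1=T, B1=F, B2=S, B2=E, B3=F, B4=T, B4=F, B5=S, B5=E, B6=F, B7=T
uncovered (5 of 16): B3=T, B6=T, B7=F, B8=T, B8=F

Answer: 5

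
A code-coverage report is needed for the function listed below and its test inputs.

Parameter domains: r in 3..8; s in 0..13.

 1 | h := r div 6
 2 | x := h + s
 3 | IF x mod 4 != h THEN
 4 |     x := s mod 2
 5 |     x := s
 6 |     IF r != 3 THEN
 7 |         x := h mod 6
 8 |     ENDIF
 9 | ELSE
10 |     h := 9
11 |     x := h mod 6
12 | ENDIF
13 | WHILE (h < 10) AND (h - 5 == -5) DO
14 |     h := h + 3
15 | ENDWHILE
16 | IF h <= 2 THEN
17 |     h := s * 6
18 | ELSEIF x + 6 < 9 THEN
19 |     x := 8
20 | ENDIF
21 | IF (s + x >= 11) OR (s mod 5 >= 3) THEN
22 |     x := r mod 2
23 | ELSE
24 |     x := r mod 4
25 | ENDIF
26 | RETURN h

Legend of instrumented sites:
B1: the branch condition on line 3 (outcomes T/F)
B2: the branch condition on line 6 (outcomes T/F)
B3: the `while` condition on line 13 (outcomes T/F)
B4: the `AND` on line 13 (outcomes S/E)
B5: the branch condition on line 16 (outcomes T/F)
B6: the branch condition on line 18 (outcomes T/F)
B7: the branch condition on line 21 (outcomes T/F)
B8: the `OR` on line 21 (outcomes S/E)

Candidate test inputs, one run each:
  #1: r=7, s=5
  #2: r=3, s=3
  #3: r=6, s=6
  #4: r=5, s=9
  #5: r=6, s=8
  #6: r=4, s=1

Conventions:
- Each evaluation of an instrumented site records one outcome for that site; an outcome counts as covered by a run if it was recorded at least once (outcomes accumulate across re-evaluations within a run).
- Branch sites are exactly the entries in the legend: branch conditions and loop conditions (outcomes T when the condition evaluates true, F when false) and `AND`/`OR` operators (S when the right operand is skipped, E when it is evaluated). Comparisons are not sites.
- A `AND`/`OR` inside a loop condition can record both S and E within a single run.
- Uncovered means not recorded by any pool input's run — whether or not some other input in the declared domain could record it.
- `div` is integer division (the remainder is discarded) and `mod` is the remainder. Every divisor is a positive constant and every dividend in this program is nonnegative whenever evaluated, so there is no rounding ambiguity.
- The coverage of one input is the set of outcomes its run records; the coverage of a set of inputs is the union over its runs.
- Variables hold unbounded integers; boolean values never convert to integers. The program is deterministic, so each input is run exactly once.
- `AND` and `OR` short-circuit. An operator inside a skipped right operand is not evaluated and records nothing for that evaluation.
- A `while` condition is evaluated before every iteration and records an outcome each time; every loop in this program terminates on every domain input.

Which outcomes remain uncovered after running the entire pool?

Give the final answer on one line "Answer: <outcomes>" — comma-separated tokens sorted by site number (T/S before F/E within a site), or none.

input #1, r=7, s=5: outcomes B1=T, B2=T, B3=F, B4=E, B5=T, B7=F, B8=E
input #2, r=3, s=3: outcomes B1=T, B2=F, B3=T, B3=F, B4=E, B5=F, B6=F, B7=T, B8=E
input #3, r=6, s=6: outcomes B1=T, B2=T, B3=F, B4=E, B5=T, B7=F, B8=E
input #4, r=5, s=9: outcomes B1=T, B2=T, B3=T, B3=F, B4=E, B5=F, B6=T, B7=T, B8=S
input #5, r=6, s=8: outcomes B1=F, B3=F, B4=E, B5=F, B6=F, B7=T, B8=S
input #6, r=4, s=1: outcomes B1=T, B2=T, B3=T, B3=F, B4=E, B5=F, B6=T, B7=F, B8=E
union over the pool: B1=T, B1=F, B2=T, B2=F, B3=T, B3=F, B4=E, B5=T, B5=F, B6=T, B6=F, B7=T, B7=F, B8=S, B8=E
uncovered (1 of 16): B4=S

Answer: B4=S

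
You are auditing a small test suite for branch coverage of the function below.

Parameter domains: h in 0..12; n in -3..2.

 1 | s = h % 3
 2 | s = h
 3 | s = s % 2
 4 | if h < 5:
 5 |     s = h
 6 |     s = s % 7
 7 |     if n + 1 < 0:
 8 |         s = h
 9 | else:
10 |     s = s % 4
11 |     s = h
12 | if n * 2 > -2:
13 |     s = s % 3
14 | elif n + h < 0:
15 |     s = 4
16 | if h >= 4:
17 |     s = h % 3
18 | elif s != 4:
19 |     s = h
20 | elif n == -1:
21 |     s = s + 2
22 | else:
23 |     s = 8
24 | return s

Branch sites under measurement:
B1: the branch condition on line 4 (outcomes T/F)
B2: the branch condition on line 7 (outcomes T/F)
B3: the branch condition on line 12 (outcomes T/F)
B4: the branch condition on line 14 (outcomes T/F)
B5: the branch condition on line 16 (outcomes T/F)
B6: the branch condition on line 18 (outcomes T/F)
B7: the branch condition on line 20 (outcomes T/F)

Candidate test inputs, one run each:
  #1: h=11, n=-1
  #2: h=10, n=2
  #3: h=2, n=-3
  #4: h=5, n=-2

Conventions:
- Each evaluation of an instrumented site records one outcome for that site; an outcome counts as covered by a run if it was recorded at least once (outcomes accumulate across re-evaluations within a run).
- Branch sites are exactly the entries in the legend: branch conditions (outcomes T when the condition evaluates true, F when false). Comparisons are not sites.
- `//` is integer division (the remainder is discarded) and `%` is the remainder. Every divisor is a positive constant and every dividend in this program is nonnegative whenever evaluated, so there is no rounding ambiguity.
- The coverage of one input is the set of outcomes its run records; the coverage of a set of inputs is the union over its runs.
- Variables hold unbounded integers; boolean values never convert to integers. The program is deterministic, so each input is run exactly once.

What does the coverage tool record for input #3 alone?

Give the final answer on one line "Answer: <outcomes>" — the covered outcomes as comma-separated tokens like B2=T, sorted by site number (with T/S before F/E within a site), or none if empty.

Simulating input #3 (h=2, n=-3) step by step:
  B1->T, B2->T, B3->F, B4->T, B5->F, B6->F, B7->F
distinct outcomes covered: B1=T, B2=T, B3=F, B4=T, B5=F, B6=F, B7=F

Answer: B1=T, B2=T, B3=F, B4=T, B5=F, B6=F, B7=F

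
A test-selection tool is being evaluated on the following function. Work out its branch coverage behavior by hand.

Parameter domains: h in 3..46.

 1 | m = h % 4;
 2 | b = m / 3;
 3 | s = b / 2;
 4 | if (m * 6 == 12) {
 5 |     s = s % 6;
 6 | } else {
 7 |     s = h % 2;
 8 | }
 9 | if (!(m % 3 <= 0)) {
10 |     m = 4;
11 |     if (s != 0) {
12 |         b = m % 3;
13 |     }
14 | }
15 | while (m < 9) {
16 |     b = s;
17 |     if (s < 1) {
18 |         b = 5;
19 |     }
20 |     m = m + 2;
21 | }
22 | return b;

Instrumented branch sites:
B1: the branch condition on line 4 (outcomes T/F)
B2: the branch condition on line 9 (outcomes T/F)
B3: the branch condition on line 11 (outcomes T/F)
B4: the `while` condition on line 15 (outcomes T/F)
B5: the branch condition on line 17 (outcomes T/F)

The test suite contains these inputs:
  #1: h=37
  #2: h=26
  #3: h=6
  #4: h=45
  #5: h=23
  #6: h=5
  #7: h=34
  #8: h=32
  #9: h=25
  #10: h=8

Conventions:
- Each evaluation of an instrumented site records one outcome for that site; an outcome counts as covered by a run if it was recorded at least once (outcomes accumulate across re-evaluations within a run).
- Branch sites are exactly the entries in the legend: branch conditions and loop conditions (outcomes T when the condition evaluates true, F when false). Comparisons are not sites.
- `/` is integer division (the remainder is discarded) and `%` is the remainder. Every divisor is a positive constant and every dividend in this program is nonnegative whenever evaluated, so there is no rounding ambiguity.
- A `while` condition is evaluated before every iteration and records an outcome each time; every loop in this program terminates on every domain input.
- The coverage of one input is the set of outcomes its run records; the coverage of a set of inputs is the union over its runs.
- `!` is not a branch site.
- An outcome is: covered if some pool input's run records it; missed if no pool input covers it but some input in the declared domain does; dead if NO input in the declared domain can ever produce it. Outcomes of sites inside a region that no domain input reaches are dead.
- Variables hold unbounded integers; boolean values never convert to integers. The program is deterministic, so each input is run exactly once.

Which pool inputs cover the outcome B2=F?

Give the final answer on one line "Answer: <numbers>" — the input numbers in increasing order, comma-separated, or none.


input #1 (h=37): never hits B2=F
input #2 (h=26): never hits B2=F
input #3 (h=6): never hits B2=F
input #4 (h=45): never hits B2=F
input #5 (h=23): hits B2=F
input #6 (h=5): never hits B2=F
input #7 (h=34): never hits B2=F
input #8 (h=32): hits B2=F
input #9 (h=25): never hits B2=F
input #10 (h=8): hits B2=F
Answer: 5, 8, 10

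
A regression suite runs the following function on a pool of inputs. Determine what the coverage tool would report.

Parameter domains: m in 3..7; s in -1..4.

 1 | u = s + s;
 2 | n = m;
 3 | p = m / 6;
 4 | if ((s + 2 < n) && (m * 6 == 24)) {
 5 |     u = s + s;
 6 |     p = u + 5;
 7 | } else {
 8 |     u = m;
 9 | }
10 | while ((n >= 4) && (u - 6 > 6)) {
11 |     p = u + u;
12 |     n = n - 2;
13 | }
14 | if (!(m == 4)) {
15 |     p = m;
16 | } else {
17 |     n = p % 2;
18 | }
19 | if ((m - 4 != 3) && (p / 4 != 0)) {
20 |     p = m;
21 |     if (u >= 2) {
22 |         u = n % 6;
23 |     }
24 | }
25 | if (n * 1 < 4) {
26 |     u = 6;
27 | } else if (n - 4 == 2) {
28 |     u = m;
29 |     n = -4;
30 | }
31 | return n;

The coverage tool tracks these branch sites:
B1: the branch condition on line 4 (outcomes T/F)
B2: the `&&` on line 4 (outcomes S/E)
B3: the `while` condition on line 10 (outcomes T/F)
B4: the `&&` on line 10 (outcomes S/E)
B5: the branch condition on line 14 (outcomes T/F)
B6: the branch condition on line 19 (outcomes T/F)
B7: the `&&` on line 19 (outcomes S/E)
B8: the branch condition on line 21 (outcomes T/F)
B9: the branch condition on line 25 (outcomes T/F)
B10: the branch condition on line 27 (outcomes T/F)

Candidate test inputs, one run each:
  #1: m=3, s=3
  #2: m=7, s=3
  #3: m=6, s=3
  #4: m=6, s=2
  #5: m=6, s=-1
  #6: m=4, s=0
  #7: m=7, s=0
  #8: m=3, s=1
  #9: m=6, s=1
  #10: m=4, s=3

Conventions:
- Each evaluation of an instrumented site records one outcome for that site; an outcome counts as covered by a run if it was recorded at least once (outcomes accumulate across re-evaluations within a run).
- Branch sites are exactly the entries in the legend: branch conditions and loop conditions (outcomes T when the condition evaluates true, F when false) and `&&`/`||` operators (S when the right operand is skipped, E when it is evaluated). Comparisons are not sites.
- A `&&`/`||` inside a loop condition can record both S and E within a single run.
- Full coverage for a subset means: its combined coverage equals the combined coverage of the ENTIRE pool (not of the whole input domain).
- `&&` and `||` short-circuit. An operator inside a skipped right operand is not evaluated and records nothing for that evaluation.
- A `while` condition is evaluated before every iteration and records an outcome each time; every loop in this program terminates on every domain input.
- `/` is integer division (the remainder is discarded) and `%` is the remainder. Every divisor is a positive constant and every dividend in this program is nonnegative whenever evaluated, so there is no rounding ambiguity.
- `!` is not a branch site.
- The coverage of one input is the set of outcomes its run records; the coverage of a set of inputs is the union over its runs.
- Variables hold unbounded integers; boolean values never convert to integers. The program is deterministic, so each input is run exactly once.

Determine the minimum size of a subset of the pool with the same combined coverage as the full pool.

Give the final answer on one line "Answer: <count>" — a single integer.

run #1 (m=3, s=3) runs B2->S, B1->F, B4->S, B3->F, B5->T, B7->E, B6->F, B9->T; records B1=F, B2=S, B3=F, B4=S, B5=T, B6=F, B7=E, B9=T
run #2 (m=7, s=3) runs B2->E, B1->F, B4->E, B3->F, B5->T, B7->S, B6->F, B9->F, B10->F; records B1=F, B2=E, B3=F, B4=E, B5=T, B6=F, B7=S, B9=F, B10=F
run #3 (m=6, s=3) runs B2->E, B1->F, B4->E, B3->F, B5->T, B7->E, B6->T, B8->T, B9->F, B10->T; records B1=F, B2=E, B3=F, B4=E, B5=T, B6=T, B7=E, B8=T, B9=F, B10=T
run #4 (m=6, s=2) runs B2->E, B1->F, B4->E, B3->F, B5->T, B7->E, B6->T, B8->T, B9->F, B10->T; records B1=F, B2=E, B3=F, B4=E, B5=T, B6=T, B7=E, B8=T, B9=F, B10=T
run #5 (m=6, s=-1) runs B2->E, B1->F, B4->E, B3->F, B5->T, B7->E, B6->T, B8->T, B9->F, B10->T; records B1=F, B2=E, B3=F, B4=E, B5=T, B6=T, B7=E, B8=T, B9=F, B10=T
run #6 (m=4, s=0) runs B2->E, B1->T, B4->E, B3->F, B5->F, B7->E, B6->T, B8->F, B9->T; records B1=T, B2=E, B3=F, B4=E, B5=F, B6=T, B7=E, B8=F, B9=T
run #7 (m=7, s=0) runs B2->E, B1->F, B4->E, B3->F, B5->T, B7->S, B6->F, B9->F, B10->F; records B1=F, B2=E, B3=F, B4=E, B5=T, B6=F, B7=S, B9=F, B10=F
run #8 (m=3, s=1) runs B2->S, B1->F, B4->S, B3->F, B5->T, B7->E, B6->F, B9->T; records B1=F, B2=S, B3=F, B4=S, B5=T, B6=F, B7=E, B9=T
run #9 (m=6, s=1) runs B2->E, B1->F, B4->E, B3->F, B5->T, B7->E, B6->T, B8->T, B9->F, B10->T; records B1=F, B2=E, B3=F, B4=E, B5=T, B6=T, B7=E, B8=T, B9=F, B10=T
run #10 (m=4, s=3) runs B2->S, B1->F, B4->E, B3->F, B5->F, B7->E, B6->F, B9->T; records B1=F, B2=S, B3=F, B4=E, B5=F, B6=F, B7=E, B9=T
the full pool covers 19 outcomes: B1=T, B1=F, B2=S, B2=E, B3=F, B4=S, B4=E, B5=T, B5=F, B6=T, B6=F, B7=S, B7=E, B8=T, B8=F, B9=T, B9=F, B10=T, B10=F
checked all size-1 subsets: none covers 19 outcomes (max 10/19)
checked all size-2 subsets: none covers 19 outcomes (max 15/19)
checked all size-3 subsets: none covers 19 outcomes (max 17/19)
size 4: inputs {1, 2, 3, 6} cover all 19 outcomes, and no lexicographically smaller subset of this size does

Answer: 4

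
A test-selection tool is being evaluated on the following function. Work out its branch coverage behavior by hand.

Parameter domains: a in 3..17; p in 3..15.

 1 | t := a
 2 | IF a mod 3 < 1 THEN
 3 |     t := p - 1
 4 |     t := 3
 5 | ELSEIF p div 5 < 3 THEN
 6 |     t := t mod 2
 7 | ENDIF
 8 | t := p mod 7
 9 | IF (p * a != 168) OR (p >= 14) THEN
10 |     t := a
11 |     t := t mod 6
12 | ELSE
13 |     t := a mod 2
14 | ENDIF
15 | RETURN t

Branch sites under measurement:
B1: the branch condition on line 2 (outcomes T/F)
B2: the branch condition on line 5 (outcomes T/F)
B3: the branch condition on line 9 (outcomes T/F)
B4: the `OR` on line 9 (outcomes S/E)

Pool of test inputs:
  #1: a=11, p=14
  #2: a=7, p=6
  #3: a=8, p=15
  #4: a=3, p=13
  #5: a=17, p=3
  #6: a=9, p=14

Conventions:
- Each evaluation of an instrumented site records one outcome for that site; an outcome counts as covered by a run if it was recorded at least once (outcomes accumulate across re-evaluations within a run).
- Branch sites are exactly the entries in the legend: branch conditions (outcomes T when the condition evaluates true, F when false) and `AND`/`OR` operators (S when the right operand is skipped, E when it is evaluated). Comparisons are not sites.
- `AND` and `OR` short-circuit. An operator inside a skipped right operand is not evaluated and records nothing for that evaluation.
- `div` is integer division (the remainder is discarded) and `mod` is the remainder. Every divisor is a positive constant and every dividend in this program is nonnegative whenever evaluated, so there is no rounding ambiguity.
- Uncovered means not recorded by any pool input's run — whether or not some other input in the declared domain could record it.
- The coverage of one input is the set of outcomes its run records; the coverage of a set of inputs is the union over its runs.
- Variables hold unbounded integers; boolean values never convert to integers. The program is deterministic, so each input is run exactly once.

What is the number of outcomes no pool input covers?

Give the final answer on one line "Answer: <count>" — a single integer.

test 1 (a=11, p=14) hits B1=F, B2=T, B3=T, B4=S
test 2 (a=7, p=6) hits B1=F, B2=T, B3=T, B4=S
test 3 (a=8, p=15) hits B1=F, B2=F, B3=T, B4=S
test 4 (a=3, p=13) hits B1=T, B3=T, B4=S
test 5 (a=17, p=3) hits B1=F, B2=T, B3=T, B4=S
test 6 (a=9, p=14) hits B1=T, B3=T, B4=S
union over the pool: B1=T, B1=F, B2=T, B2=F, B3=T, B4=S
uncovered (2 of 8): B3=F, B4=E

Answer: 2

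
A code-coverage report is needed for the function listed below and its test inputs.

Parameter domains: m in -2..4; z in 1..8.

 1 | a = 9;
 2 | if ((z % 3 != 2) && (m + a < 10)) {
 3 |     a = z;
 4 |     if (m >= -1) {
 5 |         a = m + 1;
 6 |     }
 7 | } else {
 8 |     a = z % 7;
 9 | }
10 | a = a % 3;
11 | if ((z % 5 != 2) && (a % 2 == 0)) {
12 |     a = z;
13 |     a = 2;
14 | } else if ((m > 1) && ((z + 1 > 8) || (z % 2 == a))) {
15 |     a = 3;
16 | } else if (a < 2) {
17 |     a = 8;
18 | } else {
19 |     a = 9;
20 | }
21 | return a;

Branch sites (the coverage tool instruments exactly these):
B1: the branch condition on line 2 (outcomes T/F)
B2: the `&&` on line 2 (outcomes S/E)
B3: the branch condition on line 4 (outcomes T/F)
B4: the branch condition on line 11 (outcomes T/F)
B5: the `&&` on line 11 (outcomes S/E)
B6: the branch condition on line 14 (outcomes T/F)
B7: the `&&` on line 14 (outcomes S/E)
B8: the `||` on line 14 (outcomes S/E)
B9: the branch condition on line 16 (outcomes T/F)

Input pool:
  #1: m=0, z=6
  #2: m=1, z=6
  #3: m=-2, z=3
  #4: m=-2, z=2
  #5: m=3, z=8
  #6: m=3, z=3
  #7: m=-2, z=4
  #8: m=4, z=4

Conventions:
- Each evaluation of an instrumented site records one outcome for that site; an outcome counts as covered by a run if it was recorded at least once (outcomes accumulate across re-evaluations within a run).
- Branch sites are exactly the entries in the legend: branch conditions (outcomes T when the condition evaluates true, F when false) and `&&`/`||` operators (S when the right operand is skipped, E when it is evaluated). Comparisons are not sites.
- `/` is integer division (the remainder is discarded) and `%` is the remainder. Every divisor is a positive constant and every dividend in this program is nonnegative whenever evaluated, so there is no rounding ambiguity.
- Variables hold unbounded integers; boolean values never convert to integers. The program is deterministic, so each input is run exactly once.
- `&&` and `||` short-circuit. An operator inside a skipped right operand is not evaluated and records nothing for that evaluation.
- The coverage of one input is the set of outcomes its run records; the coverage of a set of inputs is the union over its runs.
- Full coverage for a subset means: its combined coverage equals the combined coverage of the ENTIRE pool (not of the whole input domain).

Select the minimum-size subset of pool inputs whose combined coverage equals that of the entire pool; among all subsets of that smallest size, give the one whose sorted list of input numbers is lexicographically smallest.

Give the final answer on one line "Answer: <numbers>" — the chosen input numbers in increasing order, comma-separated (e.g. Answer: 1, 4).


test 1 (m=0, z=6) fires B2->E, B1->T, B3->T, B5->E, B4->F, B7->S, B6->F, B9->T; hits B1=T, B2=E, B3=T, B4=F, B5=E, B6=F, B7=S, B9=T
test 2 (m=1, z=6) fires B2->E, B1->F, B5->E, B4->T; hits B1=F, B2=E, B4=T, B5=E
test 3 (m=-2, z=3) fires B2->E, B1->T, B3->F, B5->E, B4->T; hits B1=T, B2=E, B3=F, B4=T, B5=E
test 4 (m=-2, z=2) fires B2->S, B1->F, B5->S, B4->F, B7->S, B6->F, B9->F; hits B1=F, B2=S, B4=F, B5=S, B6=F, B7=S, B9=F
test 5 (m=3, z=8) fires B2->S, B1->F, B5->E, B4->F, B7->E, B8->S, B6->T; hits B1=F, B2=S, B4=F, B5=E, B6=T, B7=E, B8=S
test 6 (m=3, z=3) fires B2->E, B1->F, B5->E, B4->T; hits B1=F, B2=E, B4=T, B5=E
test 7 (m=-2, z=4) fires B2->E, B1->T, B3->F, B5->E, B4->F, B7->S, B6->F, B9->T; hits B1=T, B2=E, B3=F, B4=F, B5=E, B6=F, B7=S, B9=T
test 8 (m=4, z=4) fires B2->E, B1->F, B5->E, B4->F, B7->E, B8->E, B6->F, B9->T; hits B1=F, B2=E, B4=F, B5=E, B6=F, B7=E, B8=E, B9=T
the full pool covers 18 outcomes: B1=T, B1=F, B2=S, B2=E, B3=T, B3=F, B4=T, B4=F, B5=S, B5=E, B6=T, B6=F, B7=S, B7=E, B8=S, B8=E, B9=T, B9=F
checked all size-1 subsets: none covers 18 outcomes (max 8/18)
checked all size-2 subsets: none covers 18 outcomes (max 13/18)
checked all size-3 subsets: none covers 18 outcomes (max 15/18)
checked all size-4 subsets: none covers 18 outcomes (max 17/18)
size 5: inputs {1, 3, 4, 5, 8} cover all 18 outcomes, and no lexicographically smaller subset of this size does
Answer: 1, 3, 4, 5, 8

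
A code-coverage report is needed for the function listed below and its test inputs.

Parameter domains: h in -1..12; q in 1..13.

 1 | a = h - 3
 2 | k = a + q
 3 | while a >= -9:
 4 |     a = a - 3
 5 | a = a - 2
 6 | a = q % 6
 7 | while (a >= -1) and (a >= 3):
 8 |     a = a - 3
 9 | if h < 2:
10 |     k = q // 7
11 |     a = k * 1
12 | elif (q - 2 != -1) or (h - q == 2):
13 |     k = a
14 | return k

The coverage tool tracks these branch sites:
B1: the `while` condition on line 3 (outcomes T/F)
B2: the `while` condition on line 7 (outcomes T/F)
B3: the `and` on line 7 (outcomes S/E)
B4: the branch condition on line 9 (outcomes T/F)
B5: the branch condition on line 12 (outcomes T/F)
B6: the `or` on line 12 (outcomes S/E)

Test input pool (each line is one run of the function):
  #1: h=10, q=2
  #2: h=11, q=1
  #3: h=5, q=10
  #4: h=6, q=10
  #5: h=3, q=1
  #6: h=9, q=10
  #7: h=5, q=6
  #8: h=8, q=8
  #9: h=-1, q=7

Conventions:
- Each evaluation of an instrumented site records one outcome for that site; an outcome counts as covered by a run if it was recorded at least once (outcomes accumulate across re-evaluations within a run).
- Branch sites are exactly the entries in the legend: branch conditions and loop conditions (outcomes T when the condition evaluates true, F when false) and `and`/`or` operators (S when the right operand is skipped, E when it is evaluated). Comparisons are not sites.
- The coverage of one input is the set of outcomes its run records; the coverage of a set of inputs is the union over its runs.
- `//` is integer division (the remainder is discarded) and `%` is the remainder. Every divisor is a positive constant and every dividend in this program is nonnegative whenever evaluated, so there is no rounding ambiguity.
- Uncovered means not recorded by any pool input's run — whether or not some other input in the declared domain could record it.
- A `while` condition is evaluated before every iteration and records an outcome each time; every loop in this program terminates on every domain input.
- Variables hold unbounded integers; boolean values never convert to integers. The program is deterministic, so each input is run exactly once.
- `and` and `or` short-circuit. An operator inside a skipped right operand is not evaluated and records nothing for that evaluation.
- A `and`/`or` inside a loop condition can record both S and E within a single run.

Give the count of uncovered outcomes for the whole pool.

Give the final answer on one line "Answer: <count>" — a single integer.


input #1, h=10, q=2: events B1->T, B1->T, B1->T, B1->T, B1->T, B1->T, B1->F, B3->E, B2->F, B4->F, B6->S, B5->T; outcomes B1=T, B1=F, B2=F, B3=E, B4=F, B5=T, B6=S
input #2, h=11, q=1: events B1->T, B1->T, B1->T, B1->T, B1->T, B1->T, B1->F, B3->E, B2->F, B4->F, B6->E, B5->F; outcomes B1=T, B1=F, B2=F, B3=E, B4=F, B5=F, B6=E
input #3, h=5, q=10: events B1->T, B1->T, B1->T, B1->T, B1->F, B3->E, B2->T, B3->E, B2->F, B4->F, B6->S, B5->T; outcomes B1=T, B1=F, B2=T, B2=F, B3=E, B4=F, B5=T, B6=S
input #4, h=6, q=10: events B1->T, B1->T, B1->T, B1->T, B1->T, B1->F, B3->E, B2->T, B3->E, B2->F, B4->F, B6->S, B5->T; outcomes B1=T, B1=F, B2=T, B2=F, B3=E, B4=F, B5=T, B6=S
input #5, h=3, q=1: events B1->T, B1->T, B1->T, B1->T, B1->F, B3->E, B2->F, B4->F, B6->E, B5->T; outcomes B1=T, B1=F, B2=F, B3=E, B4=F, B5=T, B6=E
input #6, h=9, q=10: events B1->T, B1->T, B1->T, B1->T, B1->T, B1->T, B1->F, B3->E, B2->T, B3->E, B2->F, B4->F, B6->S, B5->T; outcomes B1=T, B1=F, B2=T, B2=F, B3=E, B4=F, B5=T, B6=S
input #7, h=5, q=6: events B1->T, B1->T, B1->T, B1->T, B1->F, B3->E, B2->F, B4->F, B6->S, B5->T; outcomes B1=T, B1=F, B2=F, B3=E, B4=F, B5=T, B6=S
input #8, h=8, q=8: events B1->T, B1->T, B1->T, B1->T, B1->T, B1->F, B3->E, B2->F, B4->F, B6->S, B5->T; outcomes B1=T, B1=F, B2=F, B3=E, B4=F, B5=T, B6=S
input #9, h=-1, q=7: events B1->T, B1->T, B1->F, B3->E, B2->F, B4->T; outcomes B1=T, B1=F, B2=F, B3=E, B4=T
union over the pool: B1=T, B1=F, B2=T, B2=F, B3=E, B4=T, B4=F, B5=T, B5=F, B6=S, B6=E
uncovered (1 of 12): B3=S
Answer: 1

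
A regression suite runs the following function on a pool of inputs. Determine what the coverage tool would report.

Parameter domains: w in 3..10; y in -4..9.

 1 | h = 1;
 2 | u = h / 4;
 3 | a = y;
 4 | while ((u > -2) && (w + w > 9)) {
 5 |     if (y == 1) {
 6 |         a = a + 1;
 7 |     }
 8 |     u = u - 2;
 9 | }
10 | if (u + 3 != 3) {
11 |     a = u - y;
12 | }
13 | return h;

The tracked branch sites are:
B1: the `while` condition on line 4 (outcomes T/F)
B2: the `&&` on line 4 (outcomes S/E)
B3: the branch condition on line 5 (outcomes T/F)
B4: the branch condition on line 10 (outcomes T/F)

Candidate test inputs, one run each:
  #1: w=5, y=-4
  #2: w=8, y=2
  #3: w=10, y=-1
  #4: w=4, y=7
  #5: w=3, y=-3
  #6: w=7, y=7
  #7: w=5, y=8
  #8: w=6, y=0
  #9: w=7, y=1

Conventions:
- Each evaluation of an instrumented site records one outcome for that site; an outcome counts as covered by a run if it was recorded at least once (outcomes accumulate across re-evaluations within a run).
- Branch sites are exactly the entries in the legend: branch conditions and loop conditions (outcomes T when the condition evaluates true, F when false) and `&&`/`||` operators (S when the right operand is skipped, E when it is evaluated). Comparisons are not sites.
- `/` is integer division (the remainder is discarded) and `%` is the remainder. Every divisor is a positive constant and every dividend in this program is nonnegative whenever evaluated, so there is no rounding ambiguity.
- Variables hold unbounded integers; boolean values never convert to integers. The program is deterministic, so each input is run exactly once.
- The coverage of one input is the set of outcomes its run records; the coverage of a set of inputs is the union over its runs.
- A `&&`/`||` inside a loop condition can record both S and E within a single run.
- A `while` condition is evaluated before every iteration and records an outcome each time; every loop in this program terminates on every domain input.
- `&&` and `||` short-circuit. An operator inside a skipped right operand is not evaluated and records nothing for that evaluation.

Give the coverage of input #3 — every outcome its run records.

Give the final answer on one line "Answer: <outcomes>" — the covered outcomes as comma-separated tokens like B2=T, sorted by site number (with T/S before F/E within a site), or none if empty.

Simulating input #3 (w=10, y=-1) step by step:
  B2->E, B1->T, B3->F, B2->S, B1->F, B4->T
deduplicating events, the covered set is: B1=T, B1=F, B2=S, B2=E, B3=F, B4=T

Answer: B1=T, B1=F, B2=S, B2=E, B3=F, B4=T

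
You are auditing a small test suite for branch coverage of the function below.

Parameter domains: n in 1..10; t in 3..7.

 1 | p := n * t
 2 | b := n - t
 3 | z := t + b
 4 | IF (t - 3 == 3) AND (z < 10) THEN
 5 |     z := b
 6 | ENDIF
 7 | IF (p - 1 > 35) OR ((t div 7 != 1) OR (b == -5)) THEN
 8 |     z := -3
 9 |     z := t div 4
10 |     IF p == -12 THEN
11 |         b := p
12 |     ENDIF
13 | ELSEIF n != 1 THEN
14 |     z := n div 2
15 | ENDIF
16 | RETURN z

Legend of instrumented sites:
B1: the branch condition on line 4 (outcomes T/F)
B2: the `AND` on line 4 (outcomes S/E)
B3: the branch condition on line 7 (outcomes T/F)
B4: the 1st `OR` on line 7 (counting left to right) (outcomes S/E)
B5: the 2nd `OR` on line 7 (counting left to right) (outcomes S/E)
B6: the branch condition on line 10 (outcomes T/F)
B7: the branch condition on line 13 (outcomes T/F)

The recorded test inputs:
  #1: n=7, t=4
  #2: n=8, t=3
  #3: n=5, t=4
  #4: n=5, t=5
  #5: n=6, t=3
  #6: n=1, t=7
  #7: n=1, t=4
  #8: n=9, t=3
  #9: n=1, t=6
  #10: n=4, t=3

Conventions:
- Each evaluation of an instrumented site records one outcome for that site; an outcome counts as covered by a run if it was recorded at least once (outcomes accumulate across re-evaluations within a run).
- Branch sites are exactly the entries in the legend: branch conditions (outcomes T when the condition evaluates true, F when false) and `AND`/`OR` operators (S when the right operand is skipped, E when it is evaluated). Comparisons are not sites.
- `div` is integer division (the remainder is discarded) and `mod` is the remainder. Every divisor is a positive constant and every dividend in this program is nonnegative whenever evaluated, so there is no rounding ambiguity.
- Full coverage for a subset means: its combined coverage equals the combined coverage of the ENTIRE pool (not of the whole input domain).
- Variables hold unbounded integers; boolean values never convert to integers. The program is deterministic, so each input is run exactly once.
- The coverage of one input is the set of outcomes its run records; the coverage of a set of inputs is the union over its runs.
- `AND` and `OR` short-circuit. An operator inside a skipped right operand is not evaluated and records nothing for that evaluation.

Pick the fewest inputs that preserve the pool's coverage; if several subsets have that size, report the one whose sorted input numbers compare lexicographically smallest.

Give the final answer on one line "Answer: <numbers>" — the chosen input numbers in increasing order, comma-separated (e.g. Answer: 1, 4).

input #1 (n=7, t=4): events B2->S, B1->F, B4->E, B5->S, B3->T, B6->F; covers B1=F, B2=S, B3=T, B4=E, B5=S, B6=F
input #2 (n=8, t=3): events B2->S, B1->F, B4->E, B5->S, B3->T, B6->F; covers B1=F, B2=S, B3=T, B4=E, B5=S, B6=F
input #3 (n=5, t=4): events B2->S, B1->F, B4->E, B5->S, B3->T, B6->F; covers B1=F, B2=S, B3=T, B4=E, B5=S, B6=F
input #4 (n=5, t=5): events B2->S, B1->F, B4->E, B5->S, B3->T, B6->F; covers B1=F, B2=S, B3=T, B4=E, B5=S, B6=F
input #5 (n=6, t=3): events B2->S, B1->F, B4->E, B5->S, B3->T, B6->F; covers B1=F, B2=S, B3=T, B4=E, B5=S, B6=F
input #6 (n=1, t=7): events B2->S, B1->F, B4->E, B5->E, B3->F, B7->F; covers B1=F, B2=S, B3=F, B4=E, B5=E, B7=F
input #7 (n=1, t=4): events B2->S, B1->F, B4->E, B5->S, B3->T, B6->F; covers B1=F, B2=S, B3=T, B4=E, B5=S, B6=F
input #8 (n=9, t=3): events B2->S, B1->F, B4->E, B5->S, B3->T, B6->F; covers B1=F, B2=S, B3=T, B4=E, B5=S, B6=F
input #9 (n=1, t=6): events B2->E, B1->T, B4->E, B5->S, B3->T, B6->F; covers B1=T, B2=E, B3=T, B4=E, B5=S, B6=F
input #10 (n=4, t=3): events B2->S, B1->F, B4->E, B5->S, B3->T, B6->F; covers B1=F, B2=S, B3=T, B4=E, B5=S, B6=F
pool-wide coverage (11 outcomes): B1=T, B1=F, B2=S, B2=E, B3=T, B3=F, B4=E, B5=S, B5=E, B6=F, B7=F
every size-1 subset falls short of the 11 outcomes (best: 6/11)
the canonical winner is {6, 9}: size 2, full 11-outcome coverage, earliest index list among size-2 covers

Answer: 6, 9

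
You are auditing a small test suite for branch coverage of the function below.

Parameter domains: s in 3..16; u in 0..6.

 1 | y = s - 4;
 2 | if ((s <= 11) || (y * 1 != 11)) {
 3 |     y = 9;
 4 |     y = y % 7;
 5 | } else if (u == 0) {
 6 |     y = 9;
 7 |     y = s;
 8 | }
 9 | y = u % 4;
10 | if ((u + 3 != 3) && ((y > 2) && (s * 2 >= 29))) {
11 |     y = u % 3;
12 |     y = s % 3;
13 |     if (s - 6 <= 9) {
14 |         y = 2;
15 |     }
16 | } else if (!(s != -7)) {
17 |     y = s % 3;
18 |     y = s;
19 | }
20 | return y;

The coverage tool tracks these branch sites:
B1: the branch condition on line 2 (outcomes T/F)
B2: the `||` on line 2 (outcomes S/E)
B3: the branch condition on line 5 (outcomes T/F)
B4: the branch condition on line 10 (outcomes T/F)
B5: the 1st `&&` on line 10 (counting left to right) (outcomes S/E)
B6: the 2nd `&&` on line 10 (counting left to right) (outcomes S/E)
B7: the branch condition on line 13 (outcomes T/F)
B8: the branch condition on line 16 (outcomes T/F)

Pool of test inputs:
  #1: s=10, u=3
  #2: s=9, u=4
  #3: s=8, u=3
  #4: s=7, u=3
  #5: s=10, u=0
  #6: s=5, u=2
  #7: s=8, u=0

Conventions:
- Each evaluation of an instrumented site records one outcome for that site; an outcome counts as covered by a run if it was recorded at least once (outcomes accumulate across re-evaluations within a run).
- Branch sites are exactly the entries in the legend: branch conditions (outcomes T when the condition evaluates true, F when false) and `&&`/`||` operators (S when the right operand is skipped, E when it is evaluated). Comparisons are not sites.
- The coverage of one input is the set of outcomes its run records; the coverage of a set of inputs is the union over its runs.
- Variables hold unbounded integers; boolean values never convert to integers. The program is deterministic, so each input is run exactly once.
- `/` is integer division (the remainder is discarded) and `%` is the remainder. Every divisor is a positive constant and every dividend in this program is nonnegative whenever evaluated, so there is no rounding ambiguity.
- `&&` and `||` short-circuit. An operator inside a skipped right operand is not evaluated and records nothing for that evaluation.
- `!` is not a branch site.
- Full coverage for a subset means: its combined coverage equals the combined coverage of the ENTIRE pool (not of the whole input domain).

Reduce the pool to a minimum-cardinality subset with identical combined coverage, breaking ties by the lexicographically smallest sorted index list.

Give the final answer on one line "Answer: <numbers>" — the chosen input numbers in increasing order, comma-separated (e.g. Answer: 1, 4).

test 1 (s=10, u=3) fires B2->S, B1->T, B5->E, B6->E, B4->F, B8->F; hits B1=T, B2=S, B4=F, B5=E, B6=E, B8=F
test 2 (s=9, u=4) fires B2->S, B1->T, B5->E, B6->S, B4->F, B8->F; hits B1=T, B2=S, B4=F, B5=E, B6=S, B8=F
test 3 (s=8, u=3) fires B2->S, B1->T, B5->E, B6->E, B4->F, B8->F; hits B1=T, B2=S, B4=F, B5=E, B6=E, B8=F
test 4 (s=7, u=3) fires B2->S, B1->T, B5->E, B6->E, B4->F, B8->F; hits B1=T, B2=S, B4=F, B5=E, B6=E, B8=F
test 5 (s=10, u=0) fires B2->S, B1->T, B5->S, B4->F, B8->F; hits B1=T, B2=S, B4=F, B5=S, B8=F
test 6 (s=5, u=2) fires B2->S, B1->T, B5->E, B6->S, B4->F, B8->F; hits B1=T, B2=S, B4=F, B5=E, B6=S, B8=F
test 7 (s=8, u=0) fires B2->S, B1->T, B5->S, B4->F, B8->F; hits B1=T, B2=S, B4=F, B5=S, B8=F
together the pool reaches 8 outcomes: B1=T, B2=S, B4=F, B5=S, B5=E, B6=S, B6=E, B8=F
every size-1 subset falls short of the 8 outcomes (best: 6/8)
every size-2 subset falls short of the 8 outcomes (best: 7/8)
size 3: inputs {1, 2, 5} cover all 8 outcomes, and no lexicographically smaller subset of this size does

Answer: 1, 2, 5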